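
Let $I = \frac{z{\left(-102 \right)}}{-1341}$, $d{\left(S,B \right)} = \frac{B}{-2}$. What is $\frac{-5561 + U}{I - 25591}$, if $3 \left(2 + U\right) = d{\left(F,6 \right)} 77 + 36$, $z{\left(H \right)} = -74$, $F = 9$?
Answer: $\frac{7547148}{34317457} \approx 0.21992$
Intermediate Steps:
$d{\left(S,B \right)} = - \frac{B}{2}$ ($d{\left(S,B \right)} = B \left(- \frac{1}{2}\right) = - \frac{B}{2}$)
$I = \frac{74}{1341}$ ($I = - \frac{74}{-1341} = \left(-74\right) \left(- \frac{1}{1341}\right) = \frac{74}{1341} \approx 0.055183$)
$U = -67$ ($U = -2 + \frac{\left(- \frac{1}{2}\right) 6 \cdot 77 + 36}{3} = -2 + \frac{\left(-3\right) 77 + 36}{3} = -2 + \frac{-231 + 36}{3} = -2 + \frac{1}{3} \left(-195\right) = -2 - 65 = -67$)
$\frac{-5561 + U}{I - 25591} = \frac{-5561 - 67}{\frac{74}{1341} - 25591} = - \frac{5628}{- \frac{34317457}{1341}} = \left(-5628\right) \left(- \frac{1341}{34317457}\right) = \frac{7547148}{34317457}$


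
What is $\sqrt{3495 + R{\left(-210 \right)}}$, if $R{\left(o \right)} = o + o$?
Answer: $5 \sqrt{123} \approx 55.453$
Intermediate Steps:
$R{\left(o \right)} = 2 o$
$\sqrt{3495 + R{\left(-210 \right)}} = \sqrt{3495 + 2 \left(-210\right)} = \sqrt{3495 - 420} = \sqrt{3075} = 5 \sqrt{123}$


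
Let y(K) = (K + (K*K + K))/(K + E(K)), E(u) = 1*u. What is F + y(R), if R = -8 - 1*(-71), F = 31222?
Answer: 62509/2 ≈ 31255.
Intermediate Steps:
E(u) = u
R = 63 (R = -8 + 71 = 63)
y(K) = (K² + 2*K)/(2*K) (y(K) = (K + (K*K + K))/(K + K) = (K + (K² + K))/((2*K)) = (K + (K + K²))*(1/(2*K)) = (K² + 2*K)*(1/(2*K)) = (K² + 2*K)/(2*K))
F + y(R) = 31222 + (1 + (½)*63) = 31222 + (1 + 63/2) = 31222 + 65/2 = 62509/2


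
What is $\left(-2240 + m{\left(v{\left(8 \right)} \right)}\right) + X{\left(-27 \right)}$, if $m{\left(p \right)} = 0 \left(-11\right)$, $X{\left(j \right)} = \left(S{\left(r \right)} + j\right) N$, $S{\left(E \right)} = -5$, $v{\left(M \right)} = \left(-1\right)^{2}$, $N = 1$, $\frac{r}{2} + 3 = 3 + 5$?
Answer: $-2272$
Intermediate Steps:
$r = 10$ ($r = -6 + 2 \left(3 + 5\right) = -6 + 2 \cdot 8 = -6 + 16 = 10$)
$v{\left(M \right)} = 1$
$X{\left(j \right)} = -5 + j$ ($X{\left(j \right)} = \left(-5 + j\right) 1 = -5 + j$)
$m{\left(p \right)} = 0$
$\left(-2240 + m{\left(v{\left(8 \right)} \right)}\right) + X{\left(-27 \right)} = \left(-2240 + 0\right) - 32 = -2240 - 32 = -2272$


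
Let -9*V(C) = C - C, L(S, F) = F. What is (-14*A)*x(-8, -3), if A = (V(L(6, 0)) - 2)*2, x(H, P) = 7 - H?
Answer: 840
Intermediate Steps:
V(C) = 0 (V(C) = -(C - C)/9 = -⅑*0 = 0)
A = -4 (A = (0 - 2)*2 = -2*2 = -4)
(-14*A)*x(-8, -3) = (-14*(-4))*(7 - 1*(-8)) = 56*(7 + 8) = 56*15 = 840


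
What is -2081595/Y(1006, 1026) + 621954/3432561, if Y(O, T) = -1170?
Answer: 158798433355/89246586 ≈ 1779.3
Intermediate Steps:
-2081595/Y(1006, 1026) + 621954/3432561 = -2081595/(-1170) + 621954/3432561 = -2081595*(-1/1170) + 621954*(1/3432561) = 138773/78 + 207318/1144187 = 158798433355/89246586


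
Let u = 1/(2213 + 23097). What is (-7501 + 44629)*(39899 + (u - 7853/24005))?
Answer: 18000470505388644/12151331 ≈ 1.4814e+9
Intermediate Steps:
u = 1/25310 ≈ 3.9510e-5
(-7501 + 44629)*(39899 + (u - 7853/24005)) = (-7501 + 44629)*(39899 + (1/25310 - 7853/24005)) = 37128*(39899 + (1/25310 - 7853/24005)) = 37128*(39899 - 7949417/24302662) = 37128*(969643961721/24302662) = 18000470505388644/12151331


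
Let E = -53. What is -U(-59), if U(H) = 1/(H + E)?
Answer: 1/112 ≈ 0.0089286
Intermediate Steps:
U(H) = 1/(-53 + H) (U(H) = 1/(H - 53) = 1/(-53 + H))
-U(-59) = -1/(-53 - 59) = -1/(-112) = -1*(-1/112) = 1/112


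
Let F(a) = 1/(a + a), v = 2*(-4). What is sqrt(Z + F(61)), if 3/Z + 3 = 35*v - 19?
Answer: 4*I*sqrt(9211)/9211 ≈ 0.041678*I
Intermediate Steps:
v = -8
Z = -3/302 (Z = 3/(-3 + (35*(-8) - 19)) = 3/(-3 + (-280 - 19)) = 3/(-3 - 299) = 3/(-302) = 3*(-1/302) = -3/302 ≈ -0.0099338)
F(a) = 1/(2*a)
sqrt(Z + F(61)) = sqrt(-3/302 + (1/2)/61) = sqrt(-3/302 + (1/2)*(1/61)) = sqrt(-3/302 + 1/122) = sqrt(-16/9211) = 4*I*sqrt(9211)/9211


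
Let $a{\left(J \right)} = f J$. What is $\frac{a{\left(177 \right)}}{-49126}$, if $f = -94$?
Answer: $\frac{8319}{24563} \approx 0.33868$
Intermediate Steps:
$a{\left(J \right)} = - 94 J$
$\frac{a{\left(177 \right)}}{-49126} = \frac{\left(-94\right) 177}{-49126} = \left(-16638\right) \left(- \frac{1}{49126}\right) = \frac{8319}{24563}$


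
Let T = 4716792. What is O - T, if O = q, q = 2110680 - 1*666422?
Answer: -3272534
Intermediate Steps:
q = 1444258 (q = 2110680 - 666422 = 1444258)
O = 1444258
O - T = 1444258 - 1*4716792 = 1444258 - 4716792 = -3272534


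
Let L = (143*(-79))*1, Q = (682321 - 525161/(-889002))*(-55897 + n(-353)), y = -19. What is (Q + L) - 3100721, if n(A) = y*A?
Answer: -14920347735372803/444501 ≈ -3.3567e+10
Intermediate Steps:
n(A) = -19*A
Q = -14918964440259785/444501 (Q = (682321 - 525161/(-889002))*(-55897 - 19*(-353)) = (682321 - 525161*(-1/889002))*(-55897 + 6707) = (682321 + 525161/889002)*(-49190) = (606585258803/889002)*(-49190) = -14918964440259785/444501 ≈ -3.3563e+10)
L = -11297 (L = -11297*1 = -11297)
(Q + L) - 3100721 = (-14918964440259785/444501 - 11297) - 3100721 = -14918969461787582/444501 - 3100721 = -14920347735372803/444501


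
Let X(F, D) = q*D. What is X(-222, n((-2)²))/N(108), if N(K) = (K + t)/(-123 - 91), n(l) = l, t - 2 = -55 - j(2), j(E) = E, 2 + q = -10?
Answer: 10272/53 ≈ 193.81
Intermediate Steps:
q = -12 (q = -2 - 10 = -12)
t = -55 (t = 2 + (-55 - 1*2) = 2 + (-55 - 2) = 2 - 57 = -55)
X(F, D) = -12*D
N(K) = 55/214 - K/214 (N(K) = (K - 55)/(-123 - 91) = (-55 + K)/(-214) = (-55 + K)*(-1/214) = 55/214 - K/214)
X(-222, n((-2)²))/N(108) = (-12*(-2)²)/(55/214 - 1/214*108) = (-12*4)/(55/214 - 54/107) = -48/(-53/214) = -48*(-214/53) = 10272/53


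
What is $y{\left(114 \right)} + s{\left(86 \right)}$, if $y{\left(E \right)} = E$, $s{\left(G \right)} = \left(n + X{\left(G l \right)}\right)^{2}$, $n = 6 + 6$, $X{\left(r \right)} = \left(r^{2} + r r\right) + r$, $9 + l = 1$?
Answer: $894938704258$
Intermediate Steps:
$l = -8$ ($l = -9 + 1 = -8$)
$X{\left(r \right)} = r + 2 r^{2}$ ($X{\left(r \right)} = \left(r^{2} + r^{2}\right) + r = 2 r^{2} + r = r + 2 r^{2}$)
$n = 12$
$s{\left(G \right)} = \left(12 - 8 G \left(1 - 16 G\right)\right)^{2}$ ($s{\left(G \right)} = \left(12 + G \left(-8\right) \left(1 + 2 G \left(-8\right)\right)\right)^{2} = \left(12 + - 8 G \left(1 + 2 \left(- 8 G\right)\right)\right)^{2} = \left(12 + - 8 G \left(1 - 16 G\right)\right)^{2} = \left(12 - 8 G \left(1 - 16 G\right)\right)^{2}$)
$y{\left(114 \right)} + s{\left(86 \right)} = 114 + 16 \left(3 - 172 \left(1 - 1376\right)\right)^{2} = 114 + 16 \left(3 - 172 \left(-1375\right)\right)^{2} = 114 + 16 \left(3 + 236500\right)^{2} = 114 + 16 \cdot 236503^{2} = 114 + 16 \cdot 55933669009 = 114 + 894938704144 = 894938704258$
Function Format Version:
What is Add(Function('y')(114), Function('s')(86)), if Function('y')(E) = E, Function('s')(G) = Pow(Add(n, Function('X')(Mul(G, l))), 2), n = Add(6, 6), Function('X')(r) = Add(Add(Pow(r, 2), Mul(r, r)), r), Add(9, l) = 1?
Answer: 894938704258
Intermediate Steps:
l = -8 (l = Add(-9, 1) = -8)
Function('X')(r) = Add(r, Mul(2, Pow(r, 2))) (Function('X')(r) = Add(Add(Pow(r, 2), Pow(r, 2)), r) = Add(Mul(2, Pow(r, 2)), r) = Add(r, Mul(2, Pow(r, 2))))
n = 12
Function('s')(G) = Pow(Add(12, Mul(-8, G, Add(1, Mul(-16, G)))), 2) (Function('s')(G) = Pow(Add(12, Mul(Mul(G, -8), Add(1, Mul(2, Mul(G, -8))))), 2) = Pow(Add(12, Mul(Mul(-8, G), Add(1, Mul(2, Mul(-8, G))))), 2) = Pow(Add(12, Mul(Mul(-8, G), Add(1, Mul(-16, G)))), 2) = Pow(Add(12, Mul(-8, G, Add(1, Mul(-16, G)))), 2))
Add(Function('y')(114), Function('s')(86)) = Add(114, Mul(16, Pow(Add(3, Mul(-2, 86, Add(1, Mul(-16, 86)))), 2))) = Add(114, Mul(16, Pow(Add(3, Mul(-2, 86, Add(1, -1376))), 2))) = Add(114, Mul(16, Pow(Add(3, Mul(-2, 86, -1375)), 2))) = Add(114, Mul(16, Pow(Add(3, 236500), 2))) = Add(114, Mul(16, Pow(236503, 2))) = Add(114, Mul(16, 55933669009)) = Add(114, 894938704144) = 894938704258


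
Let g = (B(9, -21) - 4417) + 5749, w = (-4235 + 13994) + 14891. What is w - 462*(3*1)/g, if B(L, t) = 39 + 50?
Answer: 5003752/203 ≈ 24649.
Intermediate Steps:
B(L, t) = 89
w = 24650 (w = 9759 + 14891 = 24650)
g = 1421 (g = (89 - 4417) + 5749 = -4328 + 5749 = 1421)
w - 462*(3*1)/g = 24650 - 462*(3*1)/1421 = 24650 - 462*3/1421 = 24650 - 1386/1421 = 24650 - 1*198/203 = 24650 - 198/203 = 5003752/203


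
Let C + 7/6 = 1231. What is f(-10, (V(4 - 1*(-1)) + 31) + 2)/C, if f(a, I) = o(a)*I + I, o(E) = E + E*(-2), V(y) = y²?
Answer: 3828/7379 ≈ 0.51877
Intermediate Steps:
o(E) = -E (o(E) = E - 2*E = -E)
f(a, I) = I - I*a (f(a, I) = (-a)*I + I = -I*a + I = I - I*a)
C = 7379/6 (C = -7/6 + 1231 = 7379/6 ≈ 1229.8)
f(-10, (V(4 - 1*(-1)) + 31) + 2)/C = ((((4 - 1*(-1))² + 31) + 2)*(1 - 1*(-10)))/(7379/6) = ((((4 + 1)² + 31) + 2)*(1 + 10))*(6/7379) = (((5² + 31) + 2)*11)*(6/7379) = (((25 + 31) + 2)*11)*(6/7379) = ((56 + 2)*11)*(6/7379) = (58*11)*(6/7379) = 638*(6/7379) = 3828/7379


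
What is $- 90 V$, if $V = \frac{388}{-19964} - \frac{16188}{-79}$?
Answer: $- \frac{7270798050}{394289} \approx -18440.0$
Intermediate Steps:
$V = \frac{80786645}{394289}$ ($V = 388 \left(- \frac{1}{19964}\right) - - \frac{16188}{79} = - \frac{97}{4991} + \frac{16188}{79} = \frac{80786645}{394289} \approx 204.89$)
$- 90 V = \left(-90\right) \frac{80786645}{394289} = - \frac{7270798050}{394289}$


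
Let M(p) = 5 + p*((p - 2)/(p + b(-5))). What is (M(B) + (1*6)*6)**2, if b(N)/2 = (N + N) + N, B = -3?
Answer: 198916/121 ≈ 1643.9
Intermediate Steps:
b(N) = 6*N (b(N) = 2*((N + N) + N) = 2*(2*N + N) = 2*(3*N) = 6*N)
M(p) = 5 + p*(-2 + p)/(-30 + p) (M(p) = 5 + p*((p - 2)/(p + 6*(-5))) = 5 + p*((-2 + p)/(p - 30)) = 5 + p*((-2 + p)/(-30 + p)) = 5 + p*(-2 + p)/(-30 + p))
(M(B) + (1*6)*6)**2 = ((-150 + (-3)**2 + 3*(-3))/(-30 - 3) + (1*6)*6)**2 = ((-150 + 9 - 9)/(-33) + 6*6)**2 = (-1/33*(-150) + 36)**2 = (50/11 + 36)**2 = (446/11)**2 = 198916/121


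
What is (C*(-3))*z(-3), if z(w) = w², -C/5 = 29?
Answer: 3915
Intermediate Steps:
C = -145 (C = -5*29 = -145)
(C*(-3))*z(-3) = -145*(-3)*(-3)² = 435*9 = 3915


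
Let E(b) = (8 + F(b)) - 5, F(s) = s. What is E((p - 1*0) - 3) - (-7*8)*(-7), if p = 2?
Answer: -390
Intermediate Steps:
E(b) = 3 + b (E(b) = (8 + b) - 5 = 3 + b)
E((p - 1*0) - 3) - (-7*8)*(-7) = (3 + ((2 - 1*0) - 3)) - (-7*8)*(-7) = (3 + ((2 + 0) - 3)) - (-56)*(-7) = (3 + (2 - 3)) - 1*392 = (3 - 1) - 392 = 2 - 392 = -390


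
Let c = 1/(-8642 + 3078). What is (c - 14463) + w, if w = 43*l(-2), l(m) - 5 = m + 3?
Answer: -79036621/5564 ≈ -14205.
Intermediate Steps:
l(m) = 8 + m (l(m) = 5 + (m + 3) = 5 + (3 + m) = 8 + m)
c = -1/5564 (c = 1/(-5564) = -1/5564 ≈ -0.00017973)
w = 258 (w = 43*(8 - 2) = 43*6 = 258)
(c - 14463) + w = (-1/5564 - 14463) + 258 = -80472133/5564 + 258 = -79036621/5564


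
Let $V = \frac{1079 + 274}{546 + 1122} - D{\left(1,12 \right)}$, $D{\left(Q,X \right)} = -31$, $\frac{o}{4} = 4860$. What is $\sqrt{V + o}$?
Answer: $\frac{\sqrt{1504859453}}{278} \approx 139.54$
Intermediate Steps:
$o = 19440$ ($o = 4 \cdot 4860 = 19440$)
$V = \frac{17687}{556}$ ($V = \frac{1079 + 274}{546 + 1122} - -31 = \frac{1353}{1668} + 31 = 1353 \cdot \frac{1}{1668} + 31 = \frac{451}{556} + 31 = \frac{17687}{556} \approx 31.811$)
$\sqrt{V + o} = \sqrt{\frac{17687}{556} + 19440} = \sqrt{\frac{10826327}{556}} = \frac{\sqrt{1504859453}}{278}$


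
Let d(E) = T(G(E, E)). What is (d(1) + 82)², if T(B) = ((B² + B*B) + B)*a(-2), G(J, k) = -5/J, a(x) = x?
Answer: 64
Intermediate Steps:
T(B) = -4*B² - 2*B (T(B) = ((B² + B*B) + B)*(-2) = ((B² + B²) + B)*(-2) = (2*B² + B)*(-2) = (B + 2*B²)*(-2) = -4*B² - 2*B)
d(E) = 10*(1 - 10/E)/E (d(E) = -2*(-5/E)*(1 + 2*(-5/E)) = -2*(-5/E)*(1 - 10/E) = 10*(1 - 10/E)/E)
(d(1) + 82)² = (10*(-10 + 1)/1² + 82)² = (10*1*(-9) + 82)² = (-90 + 82)² = (-8)² = 64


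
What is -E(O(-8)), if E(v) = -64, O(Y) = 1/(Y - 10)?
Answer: 64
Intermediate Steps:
O(Y) = 1/(-10 + Y)
-E(O(-8)) = -1*(-64) = 64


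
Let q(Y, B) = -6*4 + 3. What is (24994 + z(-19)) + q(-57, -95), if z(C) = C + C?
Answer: 24935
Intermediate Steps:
q(Y, B) = -21 (q(Y, B) = -24 + 3 = -21)
z(C) = 2*C
(24994 + z(-19)) + q(-57, -95) = (24994 + 2*(-19)) - 21 = (24994 - 38) - 21 = 24956 - 21 = 24935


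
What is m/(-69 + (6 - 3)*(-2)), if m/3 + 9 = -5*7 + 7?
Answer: 37/25 ≈ 1.4800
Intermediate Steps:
m = -111 (m = -27 + 3*(-5*7 + 7) = -27 + 3*(-35 + 7) = -27 + 3*(-28) = -27 - 84 = -111)
m/(-69 + (6 - 3)*(-2)) = -111/(-69 + (6 - 3)*(-2)) = -111/(-69 + 3*(-2)) = -111/(-69 - 6) = -111/(-75) = -1/75*(-111) = 37/25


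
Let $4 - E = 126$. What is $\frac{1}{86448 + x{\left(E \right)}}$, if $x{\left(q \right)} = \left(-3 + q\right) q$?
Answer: $\frac{1}{101698} \approx 9.833 \cdot 10^{-6}$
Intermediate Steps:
$E = -122$ ($E = 4 - 126 = -122$)
$x{\left(q \right)} = q \left(-3 + q\right)$
$\frac{1}{86448 + x{\left(E \right)}} = \frac{1}{86448 - 122 \left(-3 - 122\right)} = \frac{1}{86448 - -15250} = \frac{1}{86448 + 15250} = \frac{1}{101698}$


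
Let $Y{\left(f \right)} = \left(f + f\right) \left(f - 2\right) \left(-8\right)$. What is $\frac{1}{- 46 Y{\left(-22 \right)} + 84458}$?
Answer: $\frac{1}{473066} \approx 2.1139 \cdot 10^{-6}$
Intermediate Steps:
$Y{\left(f \right)} = - 16 f \left(-2 + f\right)$ ($Y{\left(f \right)} = 2 f \left(-2 + f\right) \left(-8\right) = - 16 f \left(-2 + f\right)$)
$\frac{1}{- 46 Y{\left(-22 \right)} + 84458} = \frac{1}{- 46 \cdot 16 \left(-22\right) \left(2 - -22\right) + 84458} = \frac{1}{- 46 \cdot 16 \left(-22\right) \left(2 + 22\right) + 84458} = \frac{1}{- 46 \cdot 16 \left(-22\right) 24 + 84458} = \frac{1}{\left(-46\right) \left(-8448\right) + 84458} = \frac{1}{388608 + 84458} = \frac{1}{473066}$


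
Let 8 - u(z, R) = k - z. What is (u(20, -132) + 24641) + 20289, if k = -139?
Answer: 45097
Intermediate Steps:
u(z, R) = 147 + z (u(z, R) = 8 - (-139 - z) = 8 + (139 + z) = 147 + z)
(u(20, -132) + 24641) + 20289 = ((147 + 20) + 24641) + 20289 = (167 + 24641) + 20289 = 24808 + 20289 = 45097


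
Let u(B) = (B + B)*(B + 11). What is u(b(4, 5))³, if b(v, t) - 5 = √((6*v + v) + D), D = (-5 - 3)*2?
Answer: 17914240 + 10309824*√3 ≈ 3.5771e+7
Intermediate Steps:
D = -16 (D = -8*2 = -16)
b(v, t) = 5 + √(-16 + 7*v) (b(v, t) = 5 + √((6*v + v) - 16) = 5 + √(7*v - 16) = 5 + √(-16 + 7*v))
u(B) = 2*B*(11 + B) (u(B) = (2*B)*(11 + B) = 2*B*(11 + B))
u(b(4, 5))³ = (2*(5 + √(-16 + 7*4))*(11 + (5 + √(-16 + 7*4))))³ = (2*(5 + √(-16 + 28))*(11 + (5 + √(-16 + 28))))³ = (2*(5 + √12)*(11 + (5 + √12)))³ = (2*(5 + 2*√3)*(11 + (5 + 2*√3)))³ = (2*(5 + 2*√3)*(16 + 2*√3))³ = 8*(5 + 2*√3)³*(16 + 2*√3)³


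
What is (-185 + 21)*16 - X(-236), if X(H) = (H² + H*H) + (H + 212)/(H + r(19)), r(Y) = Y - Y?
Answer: -6726950/59 ≈ -1.1402e+5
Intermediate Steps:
r(Y) = 0
X(H) = 2*H² + (212 + H)/H (X(H) = (H² + H*H) + (H + 212)/(H + 0) = (H² + H²) + (212 + H)/H = 2*H² + (212 + H)/H)
(-185 + 21)*16 - X(-236) = (-185 + 21)*16 - (212 - 236 + 2*(-236)³)/(-236) = -164*16 - (-1)*(212 - 236 + 2*(-13144256))/236 = -2624 - (-1)*(212 - 236 - 26288512)/236 = -2624 - (-1)*(-26288536)/236 = -2624 - 1*6572134/59 = -2624 - 6572134/59 = -6726950/59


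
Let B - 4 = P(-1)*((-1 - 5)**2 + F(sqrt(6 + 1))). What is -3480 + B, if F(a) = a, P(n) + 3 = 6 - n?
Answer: -3332 + 4*sqrt(7) ≈ -3321.4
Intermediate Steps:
P(n) = 3 - n (P(n) = -3 + (6 - n) = 3 - n)
B = 148 + 4*sqrt(7) (B = 4 + (3 - 1*(-1))*((-1 - 5)**2 + sqrt(6 + 1)) = 4 + (3 + 1)*((-6)**2 + sqrt(7)) = 4 + 4*(36 + sqrt(7)) = 4 + (144 + 4*sqrt(7)) = 148 + 4*sqrt(7) ≈ 158.58)
-3480 + B = -3480 + (148 + 4*sqrt(7)) = -3332 + 4*sqrt(7)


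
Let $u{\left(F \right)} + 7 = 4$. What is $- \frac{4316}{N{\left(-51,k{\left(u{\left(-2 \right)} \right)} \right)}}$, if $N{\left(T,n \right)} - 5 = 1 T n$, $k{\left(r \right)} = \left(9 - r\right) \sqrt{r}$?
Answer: $- \frac{21580}{1123657} - \frac{2641392 i \sqrt{3}}{1123657} \approx -0.019205 - 4.0715 i$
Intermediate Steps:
$u{\left(F \right)} = -3$ ($u{\left(F \right)} = -7 + 4 = -3$)
$k{\left(r \right)} = \sqrt{r} \left(9 - r\right)$
$N{\left(T,n \right)} = 5 + T n$ ($N{\left(T,n \right)} = 5 + 1 T n = 5 + T n$)
$- \frac{4316}{N{\left(-51,k{\left(u{\left(-2 \right)} \right)} \right)}} = - \frac{4316}{5 - 51 \sqrt{-3} \left(9 - -3\right)} = - \frac{4316}{5 - 51 i \sqrt{3} \left(9 + 3\right)} = - \frac{4316}{5 - 51 i \sqrt{3} \cdot 12} = - \frac{4316}{5 - 51 \cdot 12 i \sqrt{3}} = - \frac{4316}{5 - 612 i \sqrt{3}}$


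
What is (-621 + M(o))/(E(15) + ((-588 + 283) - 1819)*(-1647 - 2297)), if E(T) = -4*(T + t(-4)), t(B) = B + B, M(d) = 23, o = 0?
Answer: -299/4188514 ≈ -7.1386e-5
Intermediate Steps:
t(B) = 2*B
E(T) = 32 - 4*T (E(T) = -4*(T + 2*(-4)) = -4*(T - 8) = -4*(-8 + T) = 32 - 4*T)
(-621 + M(o))/(E(15) + ((-588 + 283) - 1819)*(-1647 - 2297)) = (-621 + 23)/((32 - 4*15) + ((-588 + 283) - 1819)*(-1647 - 2297)) = -598/((32 - 60) + (-305 - 1819)*(-3944)) = -598/(-28 - 2124*(-3944)) = -598/(-28 + 8377056) = -598/8377028 = -598*1/8377028 = -299/4188514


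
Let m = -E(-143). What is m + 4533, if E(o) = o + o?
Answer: 4819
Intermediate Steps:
E(o) = 2*o
m = 286 (m = -2*(-143) = -1*(-286) = 286)
m + 4533 = 286 + 4533 = 4819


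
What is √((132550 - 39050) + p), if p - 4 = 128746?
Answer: 5*√8890 ≈ 471.43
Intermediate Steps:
p = 128750 (p = 4 + 128746 = 128750)
√((132550 - 39050) + p) = √((132550 - 39050) + 128750) = √(93500 + 128750) = √222250 = 5*√8890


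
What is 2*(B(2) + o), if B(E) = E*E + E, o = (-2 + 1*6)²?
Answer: 44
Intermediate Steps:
o = 16 (o = (-2 + 6)² = 4² = 16)
B(E) = E + E² (B(E) = E² + E = E + E²)
2*(B(2) + o) = 2*(2*(1 + 2) + 16) = 2*(2*3 + 16) = 2*(6 + 16) = 2*22 = 44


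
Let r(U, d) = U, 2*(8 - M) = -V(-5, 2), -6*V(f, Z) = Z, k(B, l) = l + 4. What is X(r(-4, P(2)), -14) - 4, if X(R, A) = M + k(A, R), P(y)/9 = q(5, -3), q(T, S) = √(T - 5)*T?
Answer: 23/6 ≈ 3.8333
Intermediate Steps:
k(B, l) = 4 + l
V(f, Z) = -Z/6
M = 47/6 (M = 8 - (-1)*(-⅙*2)/2 = 8 - (-1)*(-1)/(2*3) = 8 - ½*⅓ = 8 - ⅙ = 47/6 ≈ 7.8333)
q(T, S) = T*√(-5 + T) (q(T, S) = √(-5 + T)*T = T*√(-5 + T))
P(y) = 0 (P(y) = 9*(5*√(-5 + 5)) = 9*(5*√0) = 9*(5*0) = 9*0 = 0)
X(R, A) = 71/6 + R (X(R, A) = 47/6 + (4 + R) = 71/6 + R)
X(r(-4, P(2)), -14) - 4 = (71/6 - 4) - 4 = 47/6 - 4 = 23/6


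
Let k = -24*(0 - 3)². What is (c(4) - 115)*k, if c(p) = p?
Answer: 23976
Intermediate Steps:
k = -216 (k = -24*(-3)² = -24*9 = -216)
(c(4) - 115)*k = (4 - 115)*(-216) = -111*(-216) = 23976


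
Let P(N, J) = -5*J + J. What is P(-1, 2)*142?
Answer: -1136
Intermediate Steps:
P(N, J) = -4*J
P(-1, 2)*142 = -4*2*142 = -8*142 = -1136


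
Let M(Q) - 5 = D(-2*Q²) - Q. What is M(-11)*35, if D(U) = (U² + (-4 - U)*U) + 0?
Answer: 34440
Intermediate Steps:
D(U) = U² + U*(-4 - U) (D(U) = (U² + U*(-4 - U)) + 0 = U² + U*(-4 - U))
M(Q) = 5 - Q + 8*Q² (M(Q) = 5 + (-(-8)*Q² - Q) = 5 + (8*Q² - Q) = 5 + (-Q + 8*Q²) = 5 - Q + 8*Q²)
M(-11)*35 = (5 - 1*(-11) + 8*(-11)²)*35 = (5 + 11 + 8*121)*35 = (5 + 11 + 968)*35 = 984*35 = 34440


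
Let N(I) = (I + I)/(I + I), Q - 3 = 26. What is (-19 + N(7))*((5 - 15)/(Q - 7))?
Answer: 90/11 ≈ 8.1818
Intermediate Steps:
Q = 29 (Q = 3 + 26 = 29)
N(I) = 1 (N(I) = (2*I)/((2*I)) = (2*I)*(1/(2*I)) = 1)
(-19 + N(7))*((5 - 15)/(Q - 7)) = (-19 + 1)*((5 - 15)/(29 - 7)) = -(-180)/22 = -18*(-5/11) = 90/11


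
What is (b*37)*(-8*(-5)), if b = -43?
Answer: -63640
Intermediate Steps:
(b*37)*(-8*(-5)) = (-43*37)*(-8*(-5)) = -1591*40 = -63640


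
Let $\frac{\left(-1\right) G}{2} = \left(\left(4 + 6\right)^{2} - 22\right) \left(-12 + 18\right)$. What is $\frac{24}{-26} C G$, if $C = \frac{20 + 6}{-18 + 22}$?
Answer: $5616$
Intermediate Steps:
$C = \frac{13}{2}$ ($C = \frac{26}{4} = 26 \cdot \frac{1}{4} = \frac{13}{2} \approx 6.5$)
$G = -936$ ($G = - 2 \left(\left(4 + 6\right)^{2} - 22\right) \left(-12 + 18\right) = - 2 \left(10^{2} - 22\right) 6 = - 2 \left(100 - 22\right) 6 = - 2 \cdot 78 \cdot 6 = \left(-2\right) 468 = -936$)
$\frac{24}{-26} C G = \frac{24}{-26} \cdot \frac{13}{2} \left(-936\right) = 24 \left(- \frac{1}{26}\right) \frac{13}{2} \left(-936\right) = \left(- \frac{12}{13}\right) \frac{13}{2} \left(-936\right) = \left(-6\right) \left(-936\right) = 5616$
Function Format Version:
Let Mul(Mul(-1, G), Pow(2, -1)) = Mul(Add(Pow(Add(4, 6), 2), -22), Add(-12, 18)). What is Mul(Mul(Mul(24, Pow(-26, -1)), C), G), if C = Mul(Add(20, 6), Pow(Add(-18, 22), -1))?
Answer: 5616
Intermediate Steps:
C = Rational(13, 2) (C = Mul(26, Pow(4, -1)) = Mul(26, Rational(1, 4)) = Rational(13, 2) ≈ 6.5000)
G = -936 (G = Mul(-2, Mul(Add(Pow(Add(4, 6), 2), -22), Add(-12, 18))) = Mul(-2, Mul(Add(Pow(10, 2), -22), 6)) = Mul(-2, Mul(Add(100, -22), 6)) = Mul(-2, Mul(78, 6)) = Mul(-2, 468) = -936)
Mul(Mul(Mul(24, Pow(-26, -1)), C), G) = Mul(Mul(Mul(24, Pow(-26, -1)), Rational(13, 2)), -936) = Mul(Mul(Mul(24, Rational(-1, 26)), Rational(13, 2)), -936) = Mul(Mul(Rational(-12, 13), Rational(13, 2)), -936) = Mul(-6, -936) = 5616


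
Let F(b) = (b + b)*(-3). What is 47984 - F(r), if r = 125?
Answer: 48734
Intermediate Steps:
F(b) = -6*b (F(b) = (2*b)*(-3) = -6*b)
47984 - F(r) = 47984 - (-6)*125 = 47984 - 1*(-750) = 47984 + 750 = 48734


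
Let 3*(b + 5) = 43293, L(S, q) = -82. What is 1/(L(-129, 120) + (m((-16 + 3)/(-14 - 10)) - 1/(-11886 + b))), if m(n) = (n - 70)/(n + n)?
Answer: -33020/4824743 ≈ -0.0068439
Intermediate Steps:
b = 14426 (b = -5 + (⅓)*43293 = -5 + 14431 = 14426)
m(n) = (-70 + n)/(2*n) (m(n) = (-70 + n)/((2*n)) = (-70 + n)*(1/(2*n)) = (-70 + n)/(2*n))
1/(L(-129, 120) + (m((-16 + 3)/(-14 - 10)) - 1/(-11886 + b))) = 1/(-82 + ((-70 + (-16 + 3)/(-14 - 10))/(2*(((-16 + 3)/(-14 - 10)))) - 1/(-11886 + 14426))) = 1/(-82 + ((-70 - 13/(-24))/(2*((-13/(-24)))) - 1/2540)) = 1/(-82 + ((-70 - 13*(-1/24))/(2*((-13*(-1/24)))) - 1*1/2540)) = 1/(-82 + ((-70 + 13/24)/(2*(13/24)) - 1/2540)) = 1/(-82 + ((½)*(24/13)*(-1667/24) - 1/2540)) = 1/(-82 + (-1667/26 - 1/2540)) = 1/(-82 - 2117103/33020) = 1/(-4824743/33020) = -33020/4824743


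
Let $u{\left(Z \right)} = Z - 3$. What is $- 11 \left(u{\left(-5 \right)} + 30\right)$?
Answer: $-242$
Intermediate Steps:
$u{\left(Z \right)} = -3 + Z$ ($u{\left(Z \right)} = Z - 3 = -3 + Z$)
$- 11 \left(u{\left(-5 \right)} + 30\right) = - 11 \left(\left(-3 - 5\right) + 30\right) = - 11 \left(-8 + 30\right) = \left(-11\right) 22 = -242$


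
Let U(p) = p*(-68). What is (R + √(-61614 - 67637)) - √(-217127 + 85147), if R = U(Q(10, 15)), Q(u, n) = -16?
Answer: 1088 + I*√129251 - 2*I*√32995 ≈ 1088.0 - 3.7756*I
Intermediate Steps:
U(p) = -68*p
R = 1088 (R = -68*(-16) = 1088)
(R + √(-61614 - 67637)) - √(-217127 + 85147) = (1088 + √(-61614 - 67637)) - √(-217127 + 85147) = (1088 + √(-129251)) - √(-131980) = (1088 + I*√129251) - 2*I*√32995 = 1088 + I*√129251 - 2*I*√32995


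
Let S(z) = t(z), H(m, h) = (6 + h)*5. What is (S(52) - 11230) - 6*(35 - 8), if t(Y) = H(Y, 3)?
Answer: -11347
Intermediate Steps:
H(m, h) = 30 + 5*h
t(Y) = 45 (t(Y) = 30 + 5*3 = 30 + 15 = 45)
S(z) = 45
(S(52) - 11230) - 6*(35 - 8) = (45 - 11230) - 6*(35 - 8) = -11185 - 6*27 = -11185 - 162 = -11347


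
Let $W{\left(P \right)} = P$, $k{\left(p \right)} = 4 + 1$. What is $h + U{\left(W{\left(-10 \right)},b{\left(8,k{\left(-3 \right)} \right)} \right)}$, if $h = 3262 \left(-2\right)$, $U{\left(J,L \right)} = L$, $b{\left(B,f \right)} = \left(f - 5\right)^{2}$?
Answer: $-6524$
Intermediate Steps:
$k{\left(p \right)} = 5$
$b{\left(B,f \right)} = \left(-5 + f\right)^{2}$
$h = -6524$
$h + U{\left(W{\left(-10 \right)},b{\left(8,k{\left(-3 \right)} \right)} \right)} = -6524 + \left(-5 + 5\right)^{2} = -6524 + 0^{2} = -6524 + 0 = -6524$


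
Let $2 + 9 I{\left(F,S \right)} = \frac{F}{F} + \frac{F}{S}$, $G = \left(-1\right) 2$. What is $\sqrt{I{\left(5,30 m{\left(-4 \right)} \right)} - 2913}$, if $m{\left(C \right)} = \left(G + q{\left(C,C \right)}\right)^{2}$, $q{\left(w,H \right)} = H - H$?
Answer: $\frac{i \sqrt{3775386}}{36} \approx 53.973 i$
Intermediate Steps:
$q{\left(w,H \right)} = 0$
$G = -2$
$m{\left(C \right)} = 4$ ($m{\left(C \right)} = \left(-2 + 0\right)^{2} = \left(-2\right)^{2} = 4$)
$I{\left(F,S \right)} = - \frac{1}{9} + \frac{F}{9 S}$ ($I{\left(F,S \right)} = - \frac{2}{9} + \frac{\frac{F}{F} + \frac{F}{S}}{9} = - \frac{2}{9} + \frac{1 + \frac{F}{S}}{9} = - \frac{2}{9} + \left(\frac{1}{9} + \frac{F}{9 S}\right) = - \frac{1}{9} + \frac{F}{9 S}$)
$\sqrt{I{\left(5,30 m{\left(-4 \right)} \right)} - 2913} = \sqrt{\frac{5 - 30 \cdot 4}{9 \cdot 30 \cdot 4} - 2913} = \sqrt{\frac{5 - 120}{9 \cdot 120} - 2913} = \sqrt{\frac{1}{9} \cdot \frac{1}{120} \left(5 - 120\right) - 2913} = \sqrt{\frac{1}{9} \cdot \frac{1}{120} \left(-115\right) - 2913} = \sqrt{- \frac{23}{216} - 2913} = \sqrt{- \frac{629231}{216}} = \frac{i \sqrt{3775386}}{36}$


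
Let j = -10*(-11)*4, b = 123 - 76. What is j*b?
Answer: 20680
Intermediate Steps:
b = 47
j = 440 (j = 110*4 = 440)
j*b = 440*47 = 20680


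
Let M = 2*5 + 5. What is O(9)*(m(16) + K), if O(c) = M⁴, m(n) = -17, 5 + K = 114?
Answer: 4657500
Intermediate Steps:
K = 109 (K = -5 + 114 = 109)
M = 15 (M = 10 + 5 = 15)
O(c) = 50625 (O(c) = 15⁴ = 50625)
O(9)*(m(16) + K) = 50625*(-17 + 109) = 50625*92 = 4657500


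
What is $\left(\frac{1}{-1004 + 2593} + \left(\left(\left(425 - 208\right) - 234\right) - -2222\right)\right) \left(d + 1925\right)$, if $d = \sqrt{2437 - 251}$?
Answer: $\frac{963530150}{227} + \frac{3503746 \sqrt{2186}}{1589} \approx 4.3477 \cdot 10^{6}$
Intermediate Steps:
$d = \sqrt{2186} \approx 46.755$
$\left(\frac{1}{-1004 + 2593} + \left(\left(\left(425 - 208\right) - 234\right) - -2222\right)\right) \left(d + 1925\right) = \left(\frac{1}{-1004 + 2593} + \left(\left(\left(425 - 208\right) - 234\right) - -2222\right)\right) \left(\sqrt{2186} + 1925\right) = \left(\frac{1}{1589} + \left(\left(217 - 234\right) + 2222\right)\right) \left(1925 + \sqrt{2186}\right) = \left(\frac{1}{1589} + \left(-17 + 2222\right)\right) \left(1925 + \sqrt{2186}\right) = \left(\frac{1}{1589} + 2205\right) \left(1925 + \sqrt{2186}\right) = \frac{3503746 \left(1925 + \sqrt{2186}\right)}{1589} = \frac{963530150}{227} + \frac{3503746 \sqrt{2186}}{1589}$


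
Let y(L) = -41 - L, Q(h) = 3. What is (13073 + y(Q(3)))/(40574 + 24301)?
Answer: 4343/21625 ≈ 0.20083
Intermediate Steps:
(13073 + y(Q(3)))/(40574 + 24301) = (13073 + (-41 - 1*3))/(40574 + 24301) = (13073 + (-41 - 3))/64875 = (13073 - 44)*(1/64875) = 13029*(1/64875) = 4343/21625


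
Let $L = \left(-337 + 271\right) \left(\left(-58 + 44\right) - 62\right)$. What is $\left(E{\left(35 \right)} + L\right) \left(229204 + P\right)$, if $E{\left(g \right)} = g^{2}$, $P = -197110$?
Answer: $200298654$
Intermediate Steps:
$L = 5016$ ($L = - 66 \left(-14 - 62\right) = \left(-66\right) \left(-76\right) = 5016$)
$\left(E{\left(35 \right)} + L\right) \left(229204 + P\right) = \left(35^{2} + 5016\right) \left(229204 - 197110\right) = \left(1225 + 5016\right) 32094 = 6241 \cdot 32094 = 200298654$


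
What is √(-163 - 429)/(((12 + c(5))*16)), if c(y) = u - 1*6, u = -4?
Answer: I*√37/8 ≈ 0.76035*I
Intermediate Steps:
c(y) = -10 (c(y) = -4 - 1*6 = -4 - 6 = -10)
√(-163 - 429)/(((12 + c(5))*16)) = √(-163 - 429)/(((12 - 10)*16)) = √(-592)/((2*16)) = (4*I*√37)/32 = (4*I*√37)*(1/32) = I*√37/8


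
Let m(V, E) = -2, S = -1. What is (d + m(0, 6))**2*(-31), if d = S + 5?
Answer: -124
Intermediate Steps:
d = 4 (d = -1 + 5 = 4)
(d + m(0, 6))**2*(-31) = (4 - 2)**2*(-31) = 2**2*(-31) = 4*(-31) = -124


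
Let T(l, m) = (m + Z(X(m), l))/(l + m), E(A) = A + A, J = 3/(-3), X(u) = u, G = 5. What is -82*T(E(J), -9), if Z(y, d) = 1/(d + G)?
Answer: -2132/33 ≈ -64.606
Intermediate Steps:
Z(y, d) = 1/(5 + d) (Z(y, d) = 1/(d + 5) = 1/(5 + d))
J = -1 (J = 3*(-⅓) = -1)
E(A) = 2*A
T(l, m) = (m + 1/(5 + l))/(l + m)
-82*T(E(J), -9) = -82*(1 - 9*(5 + 2*(-1)))/((5 + 2*(-1))*(2*(-1) - 9)) = -82*(1 - 9*(5 - 2))/((5 - 2)*(-2 - 9)) = -82*(1 - 9*3)/(3*(-11)) = -82*(-1)*(1 - 27)/(3*11) = -82*(-1)*(-26)/(3*11) = -82*26/33 = -2132/33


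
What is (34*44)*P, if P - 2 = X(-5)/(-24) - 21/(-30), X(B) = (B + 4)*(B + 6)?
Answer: 61523/15 ≈ 4101.5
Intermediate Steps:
X(B) = (4 + B)*(6 + B)
P = 329/120 (P = 2 + ((24 + (-5)² + 10*(-5))/(-24) - 21/(-30)) = 2 + ((24 + 25 - 50)*(-1/24) - 21*(-1/30)) = 2 + (-1*(-1/24) + 7/10) = 2 + (1/24 + 7/10) = 2 + 89/120 = 329/120 ≈ 2.7417)
(34*44)*P = (34*44)*(329/120) = 1496*(329/120) = 61523/15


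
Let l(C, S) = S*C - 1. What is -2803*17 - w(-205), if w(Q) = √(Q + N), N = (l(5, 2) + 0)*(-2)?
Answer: -47651 - I*√223 ≈ -47651.0 - 14.933*I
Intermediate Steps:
l(C, S) = -1 + C*S (l(C, S) = C*S - 1 = -1 + C*S)
N = -18 (N = ((-1 + 5*2) + 0)*(-2) = ((-1 + 10) + 0)*(-2) = (9 + 0)*(-2) = 9*(-2) = -18)
w(Q) = √(-18 + Q) (w(Q) = √(Q - 18) = √(-18 + Q))
-2803*17 - w(-205) = -2803*17 - √(-18 - 205) = -47651 - √(-223) = -47651 - I*√223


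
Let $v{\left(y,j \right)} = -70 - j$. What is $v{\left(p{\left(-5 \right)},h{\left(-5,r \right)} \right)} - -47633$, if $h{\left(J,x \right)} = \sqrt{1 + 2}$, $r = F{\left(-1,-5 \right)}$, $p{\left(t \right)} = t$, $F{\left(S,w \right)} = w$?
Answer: $47563 - \sqrt{3} \approx 47561.0$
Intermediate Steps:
$r = -5$
$h{\left(J,x \right)} = \sqrt{3}$
$v{\left(p{\left(-5 \right)},h{\left(-5,r \right)} \right)} - -47633 = \left(-70 - \sqrt{3}\right) - -47633 = \left(-70 - \sqrt{3}\right) + 47633 = 47563 - \sqrt{3}$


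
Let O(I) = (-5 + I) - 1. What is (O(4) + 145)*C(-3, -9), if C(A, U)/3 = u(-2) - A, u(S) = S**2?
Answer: 3003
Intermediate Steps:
O(I) = -6 + I
C(A, U) = 12 - 3*A (C(A, U) = 3*((-2)**2 - A) = 3*(4 - A) = 12 - 3*A)
(O(4) + 145)*C(-3, -9) = ((-6 + 4) + 145)*(12 - 3*(-3)) = (-2 + 145)*(12 + 9) = 143*21 = 3003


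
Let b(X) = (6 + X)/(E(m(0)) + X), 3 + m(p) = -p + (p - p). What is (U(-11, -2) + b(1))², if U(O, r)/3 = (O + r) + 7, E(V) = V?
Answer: 1849/4 ≈ 462.25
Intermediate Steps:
m(p) = -3 - p (m(p) = -3 + (-p + (p - p)) = -3 + (-p + 0) = -3 - p)
U(O, r) = 21 + 3*O + 3*r (U(O, r) = 3*((O + r) + 7) = 3*(7 + O + r) = 21 + 3*O + 3*r)
b(X) = (6 + X)/(-3 + X) (b(X) = (6 + X)/((-3 - 1*0) + X) = (6 + X)/((-3 + 0) + X) = (6 + X)/(-3 + X))
(U(-11, -2) + b(1))² = ((21 + 3*(-11) + 3*(-2)) + (6 + 1)/(-3 + 1))² = ((21 - 33 - 6) + 7/(-2))² = (-18 - ½*7)² = (-18 - 7/2)² = (-43/2)² = 1849/4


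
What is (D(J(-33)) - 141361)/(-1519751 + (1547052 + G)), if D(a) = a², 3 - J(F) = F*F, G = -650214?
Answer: -1038035/622913 ≈ -1.6664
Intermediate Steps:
J(F) = 3 - F² (J(F) = 3 - F*F = 3 - F²)
(D(J(-33)) - 141361)/(-1519751 + (1547052 + G)) = ((3 - 1*(-33)²)² - 141361)/(-1519751 + (1547052 - 650214)) = ((3 - 1*1089)² - 141361)/(-1519751 + 896838) = ((3 - 1089)² - 141361)/(-622913) = ((-1086)² - 141361)*(-1/622913) = (1179396 - 141361)*(-1/622913) = 1038035*(-1/622913) = -1038035/622913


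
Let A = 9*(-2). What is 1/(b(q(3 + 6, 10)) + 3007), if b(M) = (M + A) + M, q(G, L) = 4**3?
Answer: 1/3117 ≈ 0.00032082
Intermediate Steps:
A = -18
q(G, L) = 64
b(M) = -18 + 2*M (b(M) = (M - 18) + M = (-18 + M) + M = -18 + 2*M)
1/(b(q(3 + 6, 10)) + 3007) = 1/((-18 + 2*64) + 3007) = 1/((-18 + 128) + 3007) = 1/(110 + 3007) = 1/3117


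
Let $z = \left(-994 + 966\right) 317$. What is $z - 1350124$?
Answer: $-1359000$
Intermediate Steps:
$z = -8876$ ($z = \left(-28\right) 317 = -8876$)
$z - 1350124 = -8876 - 1350124 = -1359000$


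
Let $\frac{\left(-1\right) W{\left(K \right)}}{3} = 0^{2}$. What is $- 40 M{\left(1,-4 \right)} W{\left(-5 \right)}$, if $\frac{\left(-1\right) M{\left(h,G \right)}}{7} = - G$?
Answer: $0$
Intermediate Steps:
$M{\left(h,G \right)} = 7 G$ ($M{\left(h,G \right)} = - 7 \left(- G\right) = 7 G$)
$W{\left(K \right)} = 0$ ($W{\left(K \right)} = - 3 \cdot 0^{2} = \left(-3\right) 0 = 0$)
$- 40 M{\left(1,-4 \right)} W{\left(-5 \right)} = - 40 \cdot 7 \left(-4\right) 0 = \left(-40\right) \left(-28\right) 0 = 1120 \cdot 0 = 0$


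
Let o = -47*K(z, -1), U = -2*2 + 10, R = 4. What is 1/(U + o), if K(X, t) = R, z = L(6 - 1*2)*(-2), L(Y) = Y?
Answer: -1/182 ≈ -0.0054945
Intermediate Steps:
z = -8 (z = (6 - 1*2)*(-2) = (6 - 2)*(-2) = 4*(-2) = -8)
K(X, t) = 4
U = 6 (U = -4 + 10 = 6)
o = -188 (o = -47*4 = -188)
1/(U + o) = 1/(6 - 188) = 1/(-182) = -1/182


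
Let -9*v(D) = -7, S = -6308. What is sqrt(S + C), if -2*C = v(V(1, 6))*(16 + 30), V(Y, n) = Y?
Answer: 17*I*sqrt(197)/3 ≈ 79.535*I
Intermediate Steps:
v(D) = 7/9 (v(D) = -1/9*(-7) = 7/9)
C = -161/9 (C = -7*(16 + 30)/18 = -7*46/18 = -1/2*322/9 = -161/9 ≈ -17.889)
sqrt(S + C) = sqrt(-6308 - 161/9) = sqrt(-56933/9) = 17*I*sqrt(197)/3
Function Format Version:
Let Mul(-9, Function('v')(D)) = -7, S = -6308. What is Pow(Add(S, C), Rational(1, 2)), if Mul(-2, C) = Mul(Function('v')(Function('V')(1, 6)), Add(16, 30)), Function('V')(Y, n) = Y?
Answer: Mul(Rational(17, 3), I, Pow(197, Rational(1, 2))) ≈ Mul(79.535, I)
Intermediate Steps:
Function('v')(D) = Rational(7, 9) (Function('v')(D) = Mul(Rational(-1, 9), -7) = Rational(7, 9))
C = Rational(-161, 9) (C = Mul(Rational(-1, 2), Mul(Rational(7, 9), Add(16, 30))) = Mul(Rational(-1, 2), Mul(Rational(7, 9), 46)) = Mul(Rational(-1, 2), Rational(322, 9)) = Rational(-161, 9) ≈ -17.889)
Pow(Add(S, C), Rational(1, 2)) = Pow(Add(-6308, Rational(-161, 9)), Rational(1, 2)) = Pow(Rational(-56933, 9), Rational(1, 2)) = Mul(Rational(17, 3), I, Pow(197, Rational(1, 2)))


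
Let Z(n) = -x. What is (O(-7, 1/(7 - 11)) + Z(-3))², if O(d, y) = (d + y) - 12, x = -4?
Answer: 3721/16 ≈ 232.56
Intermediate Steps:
Z(n) = 4 (Z(n) = -1*(-4) = 4)
O(d, y) = -12 + d + y
(O(-7, 1/(7 - 11)) + Z(-3))² = ((-12 - 7 + 1/(7 - 11)) + 4)² = ((-12 - 7 + 1/(-4)) + 4)² = ((-12 - 7 - ¼) + 4)² = (-77/4 + 4)² = (-61/4)² = 3721/16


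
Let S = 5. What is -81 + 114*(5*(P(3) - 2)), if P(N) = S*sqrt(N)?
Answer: -1221 + 2850*sqrt(3) ≈ 3715.3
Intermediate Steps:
P(N) = 5*sqrt(N)
-81 + 114*(5*(P(3) - 2)) = -81 + 114*(5*(5*sqrt(3) - 2)) = -81 + 114*(5*(-2 + 5*sqrt(3))) = -81 + 114*(-10 + 25*sqrt(3)) = -81 + (-1140 + 2850*sqrt(3)) = -1221 + 2850*sqrt(3)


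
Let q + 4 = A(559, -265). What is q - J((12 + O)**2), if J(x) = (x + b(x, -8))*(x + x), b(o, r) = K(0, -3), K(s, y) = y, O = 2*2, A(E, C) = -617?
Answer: -130157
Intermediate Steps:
O = 4
b(o, r) = -3
J(x) = 2*x*(-3 + x) (J(x) = (x - 3)*(x + x) = (-3 + x)*(2*x) = 2*x*(-3 + x))
q = -621 (q = -4 - 617 = -621)
q - J((12 + O)**2) = -621 - 2*(12 + 4)**2*(-3 + (12 + 4)**2) = -621 - 2*16**2*(-3 + 16**2) = -621 - 2*256*(-3 + 256) = -621 - 2*256*253 = -621 - 1*129536 = -621 - 129536 = -130157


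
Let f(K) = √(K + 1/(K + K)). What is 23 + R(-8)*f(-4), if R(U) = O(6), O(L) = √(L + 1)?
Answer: 23 + I*√462/4 ≈ 23.0 + 5.3735*I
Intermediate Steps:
O(L) = √(1 + L)
R(U) = √7 (R(U) = √(1 + 6) = √7)
f(K) = √(K + 1/(2*K))
23 + R(-8)*f(-4) = 23 + √7*(√(2/(-4) + 4*(-4))/2) = 23 + √7*(√(2*(-¼) - 16)/2) = 23 + √7*(√(-½ - 16)/2) = 23 + √7*(√(-33/2)/2) = 23 + √7*((I*√66/2)/2) = 23 + √7*(I*√66/4) = 23 + I*√462/4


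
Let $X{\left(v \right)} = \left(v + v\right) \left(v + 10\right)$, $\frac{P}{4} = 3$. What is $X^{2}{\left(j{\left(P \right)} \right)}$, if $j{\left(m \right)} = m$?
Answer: $278784$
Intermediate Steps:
$P = 12$ ($P = 4 \cdot 3 = 12$)
$X{\left(v \right)} = 2 v \left(10 + v\right)$
$X^{2}{\left(j{\left(P \right)} \right)} = \left(2 \cdot 12 \left(10 + 12\right)\right)^{2} = \left(2 \cdot 12 \cdot 22\right)^{2} = 528^{2} = 278784$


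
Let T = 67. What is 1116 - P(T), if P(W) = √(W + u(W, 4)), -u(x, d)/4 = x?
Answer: 1116 - I*√201 ≈ 1116.0 - 14.177*I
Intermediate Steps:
u(x, d) = -4*x
P(W) = √3*√(-W) (P(W) = √(W - 4*W) = √(-3*W) = √3*√(-W))
1116 - P(T) = 1116 - √3*√(-1*67) = 1116 - √3*√(-67) = 1116 - √3*I*√67 = 1116 - I*√201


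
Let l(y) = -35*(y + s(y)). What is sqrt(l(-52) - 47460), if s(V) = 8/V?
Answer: 5*I*sqrt(308490)/13 ≈ 213.62*I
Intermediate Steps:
l(y) = -280/y - 35*y (l(y) = -35*(y + 8/y) = -280/y - 35*y)
sqrt(l(-52) - 47460) = sqrt((-280/(-52) - 35*(-52)) - 47460) = sqrt((-280*(-1/52) + 1820) - 47460) = sqrt((70/13 + 1820) - 47460) = sqrt(23730/13 - 47460) = sqrt(-593250/13) = 5*I*sqrt(308490)/13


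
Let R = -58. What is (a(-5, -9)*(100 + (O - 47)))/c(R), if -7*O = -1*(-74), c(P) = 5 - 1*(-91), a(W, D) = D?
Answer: -891/224 ≈ -3.9777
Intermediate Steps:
c(P) = 96 (c(P) = 5 + 91 = 96)
O = -74/7 (O = -(-1)*(-74)/7 = -⅐*74 = -74/7 ≈ -10.571)
(a(-5, -9)*(100 + (O - 47)))/c(R) = -9*(100 + (-74/7 - 47))/96 = -9*(100 - 403/7)*(1/96) = -9*297/7*(1/96) = -2673/7*1/96 = -891/224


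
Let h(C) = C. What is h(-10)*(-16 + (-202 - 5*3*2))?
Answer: 2480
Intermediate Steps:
h(-10)*(-16 + (-202 - 5*3*2)) = -10*(-16 + (-202 - 5*3*2)) = -10*(-16 + (-202 - 15*2)) = -10*(-16 + (-202 - 1*30)) = -10*(-16 + (-202 - 30)) = -10*(-16 - 232) = -10*(-248) = 2480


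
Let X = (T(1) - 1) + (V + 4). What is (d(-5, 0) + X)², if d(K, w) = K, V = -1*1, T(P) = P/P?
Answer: 4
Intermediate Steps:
T(P) = 1
V = -1
X = 3 (X = (1 - 1) + (-1 + 4) = 0 + 3 = 3)
(d(-5, 0) + X)² = (-5 + 3)² = (-2)² = 4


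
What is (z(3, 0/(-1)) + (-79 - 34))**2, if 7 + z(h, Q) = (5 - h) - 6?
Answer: 15376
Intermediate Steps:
z(h, Q) = -8 - h (z(h, Q) = -7 + ((5 - h) - 6) = -7 + (-1 - h) = -8 - h)
(z(3, 0/(-1)) + (-79 - 34))**2 = ((-8 - 1*3) + (-79 - 34))**2 = ((-8 - 3) - 113)**2 = (-11 - 113)**2 = (-124)**2 = 15376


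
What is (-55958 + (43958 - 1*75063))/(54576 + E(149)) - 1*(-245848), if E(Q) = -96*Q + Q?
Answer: 9937334945/40421 ≈ 2.4585e+5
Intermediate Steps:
E(Q) = -95*Q
(-55958 + (43958 - 1*75063))/(54576 + E(149)) - 1*(-245848) = (-55958 + (43958 - 1*75063))/(54576 - 95*149) - 1*(-245848) = (-55958 + (43958 - 75063))/(54576 - 14155) + 245848 = (-55958 - 31105)/40421 + 245848 = -87063*1/40421 + 245848 = -87063/40421 + 245848 = 9937334945/40421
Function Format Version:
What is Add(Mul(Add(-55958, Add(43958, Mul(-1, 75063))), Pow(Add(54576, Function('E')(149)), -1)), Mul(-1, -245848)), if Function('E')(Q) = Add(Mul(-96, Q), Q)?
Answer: Rational(9937334945, 40421) ≈ 2.4585e+5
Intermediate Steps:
Function('E')(Q) = Mul(-95, Q)
Add(Mul(Add(-55958, Add(43958, Mul(-1, 75063))), Pow(Add(54576, Function('E')(149)), -1)), Mul(-1, -245848)) = Add(Mul(Add(-55958, Add(43958, Mul(-1, 75063))), Pow(Add(54576, Mul(-95, 149)), -1)), Mul(-1, -245848)) = Add(Mul(Add(-55958, Add(43958, -75063)), Pow(Add(54576, -14155), -1)), 245848) = Add(Mul(Add(-55958, -31105), Pow(40421, -1)), 245848) = Add(Mul(-87063, Rational(1, 40421)), 245848) = Add(Rational(-87063, 40421), 245848) = Rational(9937334945, 40421)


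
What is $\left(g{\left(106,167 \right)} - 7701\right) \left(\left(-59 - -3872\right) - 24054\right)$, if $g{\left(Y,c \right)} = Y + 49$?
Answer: $152738586$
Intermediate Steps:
$g{\left(Y,c \right)} = 49 + Y$
$\left(g{\left(106,167 \right)} - 7701\right) \left(\left(-59 - -3872\right) - 24054\right) = \left(\left(49 + 106\right) - 7701\right) \left(\left(-59 - -3872\right) - 24054\right) = \left(155 - 7701\right) \left(\left(-59 + 3872\right) - 24054\right) = - 7546 \left(3813 - 24054\right) = \left(-7546\right) \left(-20241\right) = 152738586$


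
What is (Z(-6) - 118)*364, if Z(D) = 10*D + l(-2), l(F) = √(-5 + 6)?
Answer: -64428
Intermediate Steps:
l(F) = 1 (l(F) = √1 = 1)
Z(D) = 1 + 10*D (Z(D) = 10*D + 1 = 1 + 10*D)
(Z(-6) - 118)*364 = ((1 + 10*(-6)) - 118)*364 = ((1 - 60) - 118)*364 = (-59 - 118)*364 = -177*364 = -64428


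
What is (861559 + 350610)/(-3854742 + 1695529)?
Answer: -173167/308459 ≈ -0.56139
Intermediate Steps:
(861559 + 350610)/(-3854742 + 1695529) = 1212169/(-2159213) = 1212169*(-1/2159213) = -173167/308459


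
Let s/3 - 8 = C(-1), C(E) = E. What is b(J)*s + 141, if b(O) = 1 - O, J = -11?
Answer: 393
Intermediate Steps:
s = 21 (s = 24 + 3*(-1) = 24 - 3 = 21)
b(J)*s + 141 = (1 - 1*(-11))*21 + 141 = (1 + 11)*21 + 141 = 12*21 + 141 = 252 + 141 = 393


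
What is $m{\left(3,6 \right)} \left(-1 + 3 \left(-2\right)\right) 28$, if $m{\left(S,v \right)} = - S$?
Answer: $588$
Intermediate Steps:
$m{\left(3,6 \right)} \left(-1 + 3 \left(-2\right)\right) 28 = \left(-1\right) 3 \left(-1 + 3 \left(-2\right)\right) 28 = - 3 \left(-1 - 6\right) 28 = \left(-3\right) \left(-7\right) 28 = 21 \cdot 28 = 588$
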